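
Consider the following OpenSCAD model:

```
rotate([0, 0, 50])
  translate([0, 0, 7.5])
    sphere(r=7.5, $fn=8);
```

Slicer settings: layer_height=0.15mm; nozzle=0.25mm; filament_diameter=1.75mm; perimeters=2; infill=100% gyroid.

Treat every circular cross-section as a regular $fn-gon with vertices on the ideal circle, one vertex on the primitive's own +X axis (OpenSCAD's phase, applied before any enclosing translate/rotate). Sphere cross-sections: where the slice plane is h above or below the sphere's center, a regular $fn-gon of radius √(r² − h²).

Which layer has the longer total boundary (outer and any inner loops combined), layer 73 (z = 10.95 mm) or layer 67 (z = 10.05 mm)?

layer 67 (z = 10.05 mm)

Layer 73 (z = 10.95): the sphere: section is a regular 8-gon, circumradius = √(r²−h²) = √(7.5²−3.45²) = 6.659 (perimeter = 2·8·6.659·sin(180°/8) = 40.78 mm); (rotated 50° about Z; rotation is an isometry so areas/perimeters/island counts are preserved). So its perimeter = 40.78 mm. Layer 67 (z = 10.05): the r=7.5 sphere contributes a regular 8-gon of circumradius √(7.5²−2.55²) = 7.053 (perimeter = 2·8·7.053·sin(180°/8) = 43.19 mm); (whole slice rotated 50° about Z — lengths, areas and connectivity unchanged). So its perimeter = 43.19 mm. Layer 67 is larger (43.19 vs 40.78 mm).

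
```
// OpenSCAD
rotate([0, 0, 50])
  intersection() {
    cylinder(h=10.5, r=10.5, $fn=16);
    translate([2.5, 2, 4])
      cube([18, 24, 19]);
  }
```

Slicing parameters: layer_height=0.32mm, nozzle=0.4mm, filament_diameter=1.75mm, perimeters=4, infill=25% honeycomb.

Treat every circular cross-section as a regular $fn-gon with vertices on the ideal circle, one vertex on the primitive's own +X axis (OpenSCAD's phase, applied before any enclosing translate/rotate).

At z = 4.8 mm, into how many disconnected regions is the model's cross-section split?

1

At z = 4.8 mm: the cylinder: section is a regular 16-gon, circumradius r=10.5; the cube at (2.5, 2) (footprint 18×24) is included at this height; Taking the intersection: the 18×24 cube at (2.5, 2) partially overlaps the r=10.5 cylinder; clipping to the common part keeps 43.15 mm² — 1 connected region; (rotated 50° about Z; rotation is an isometry so areas/perimeters/island counts are preserved). The result has 1 disconnected region.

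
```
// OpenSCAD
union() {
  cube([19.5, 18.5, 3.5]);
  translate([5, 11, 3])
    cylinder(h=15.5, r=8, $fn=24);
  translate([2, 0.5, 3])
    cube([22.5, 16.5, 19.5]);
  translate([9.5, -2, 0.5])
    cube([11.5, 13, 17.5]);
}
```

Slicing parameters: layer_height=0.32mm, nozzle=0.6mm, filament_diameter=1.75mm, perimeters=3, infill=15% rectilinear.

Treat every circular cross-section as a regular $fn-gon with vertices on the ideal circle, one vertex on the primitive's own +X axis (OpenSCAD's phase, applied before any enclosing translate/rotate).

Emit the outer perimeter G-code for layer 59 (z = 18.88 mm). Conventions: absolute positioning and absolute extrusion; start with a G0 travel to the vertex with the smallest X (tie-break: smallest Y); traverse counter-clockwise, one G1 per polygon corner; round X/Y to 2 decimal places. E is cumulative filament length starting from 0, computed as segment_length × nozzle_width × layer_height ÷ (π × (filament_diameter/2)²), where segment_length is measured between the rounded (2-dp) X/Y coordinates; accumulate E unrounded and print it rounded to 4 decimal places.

G0 X2.00 Y0.50 Z18.88
G1 X24.50 Y0.50 E1.7960
G1 X24.50 Y17.00 E3.1131
G1 X2.00 Y17.00 E4.9092
G1 X2.00 Y0.50 E6.2263

At z = 18.88 mm: the cube is not intersected at this z (z outside [0, 3.5]); the cylinder at (5, 11) is absent (z outside [3, 18.5]); the 22.5×16.5 cube at (2, 0.5) contributes its full rectangle; the cube at (9.5, -2) does not reach this height (z outside [0.5, 18]); Combining (union): only the 22.5×16.5 cube at (2, 0.5) is present, so the union is just that shape — 1 connected region. The outline is a single polygon with 4 vertices. Extrusion per mm of travel: 0.6 × 0.32 / (π × 0.875²) = 0.079824. Accumulating E over each segment gives final E = 6.2263.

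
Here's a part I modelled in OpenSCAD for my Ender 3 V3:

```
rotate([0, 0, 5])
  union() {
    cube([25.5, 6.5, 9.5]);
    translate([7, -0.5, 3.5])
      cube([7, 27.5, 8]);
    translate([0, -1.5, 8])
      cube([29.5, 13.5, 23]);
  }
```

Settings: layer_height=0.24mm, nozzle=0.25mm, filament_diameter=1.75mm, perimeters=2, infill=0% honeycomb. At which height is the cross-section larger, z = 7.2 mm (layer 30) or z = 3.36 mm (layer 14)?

Layer 30 (z = 7.2): the cube (footprint 25.5×6.5) is included at this height (area 165.75 mm²); the cube at (7, -0.5) (footprint 7×27.5) is included at this height (area 192.50 mm²); the cube at (0, -1.5) is absent (z outside [8, 31]); Merging all regions: the regions partially overlap — summed areas 358.25 mm² minus the doubly-counted overlap 45.50 mm² gives 312.75 mm² — area = 312.75 mm²; (whole slice rotated 5° about Z — lengths, areas and connectivity unchanged). So its area = 312.75 mm². Layer 14 (z = 3.36): the cube (footprint 25.5×6.5) is included at this height (area 165.75 mm²); the cube at (7, -0.5) does not reach this height (z outside [3.5, 11.5]); the cube at (0, -1.5) is absent (z outside [8, 31]); Combining (union): only the 25.5×6.5 cube is present, so the union is just that shape — area = 165.75 mm²; (rotated 5° about Z; rotation is an isometry so areas/perimeters/island counts are preserved). So its area = 165.75 mm². Layer 30 is larger (312.75 vs 165.75 mm²).

layer 30 (z = 7.2 mm)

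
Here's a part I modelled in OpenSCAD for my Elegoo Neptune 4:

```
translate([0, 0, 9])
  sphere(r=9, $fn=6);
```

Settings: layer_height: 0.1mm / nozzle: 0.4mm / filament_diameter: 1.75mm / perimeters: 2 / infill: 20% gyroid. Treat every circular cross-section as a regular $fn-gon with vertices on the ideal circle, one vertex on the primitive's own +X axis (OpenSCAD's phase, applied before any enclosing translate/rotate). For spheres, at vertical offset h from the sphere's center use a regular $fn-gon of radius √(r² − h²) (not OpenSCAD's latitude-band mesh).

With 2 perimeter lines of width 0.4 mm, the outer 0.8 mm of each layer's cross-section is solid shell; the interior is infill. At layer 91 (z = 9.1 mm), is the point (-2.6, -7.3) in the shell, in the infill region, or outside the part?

shell

At z = 9.1 mm: the r=9 sphere contributes a regular 6-gon of circumradius √(9²−0.1²) = 8.999. Overall, the cross-section is a single solid region. The nearest boundary edge runs (-4.50, -7.79)→(4.50, -7.79); distance from the point to it = 0.49 mm. The point is inside the cross-section, 0.49 mm from the nearest boundary — within the 0.8 mm shell band (2 × 0.4).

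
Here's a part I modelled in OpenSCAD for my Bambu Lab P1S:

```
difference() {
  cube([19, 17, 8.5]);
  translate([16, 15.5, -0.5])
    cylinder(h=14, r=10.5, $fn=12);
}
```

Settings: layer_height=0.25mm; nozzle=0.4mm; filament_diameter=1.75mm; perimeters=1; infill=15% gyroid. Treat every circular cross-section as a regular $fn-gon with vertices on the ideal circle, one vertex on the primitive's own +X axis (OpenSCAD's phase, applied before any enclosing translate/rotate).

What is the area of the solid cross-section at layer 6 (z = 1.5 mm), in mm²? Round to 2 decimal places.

At z = 1.5 mm: the cube is present — its section is the full 19×17 rectangle (area 323.00 mm²); the cylinder at (16, 15.5): section is a regular 12-gon, circumradius r=10.5 (area = (12/2)·10.500²·sin(360°/12) = 330.75 mm²); After the difference (first − rest): starting from the 19×17 cube (323.00 mm²), the r=10.5 cylinder at (16, 15.5) partially overlaps it — only the 132.93 mm² overlap (of its 330.75 mm²) is removed, clipping the outline — area = 190.07 mm². Overall, the cross-section is a single solid region. Net area = 190.07 mm².

190.07 mm²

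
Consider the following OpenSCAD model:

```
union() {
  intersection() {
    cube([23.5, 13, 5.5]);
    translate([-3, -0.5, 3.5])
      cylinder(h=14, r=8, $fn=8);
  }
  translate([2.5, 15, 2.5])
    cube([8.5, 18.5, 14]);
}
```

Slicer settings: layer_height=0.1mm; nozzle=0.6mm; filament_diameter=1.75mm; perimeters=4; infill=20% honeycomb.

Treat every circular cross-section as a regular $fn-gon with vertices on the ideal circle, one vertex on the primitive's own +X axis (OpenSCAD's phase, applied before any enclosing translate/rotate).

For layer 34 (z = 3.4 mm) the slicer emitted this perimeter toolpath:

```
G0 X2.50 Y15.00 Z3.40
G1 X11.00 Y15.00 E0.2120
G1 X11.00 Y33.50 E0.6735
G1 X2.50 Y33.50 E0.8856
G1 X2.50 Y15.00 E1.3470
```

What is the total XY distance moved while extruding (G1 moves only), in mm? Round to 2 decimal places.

Sum the Euclidean lengths of each G1 segment: total = 54.00 mm.

54.00 mm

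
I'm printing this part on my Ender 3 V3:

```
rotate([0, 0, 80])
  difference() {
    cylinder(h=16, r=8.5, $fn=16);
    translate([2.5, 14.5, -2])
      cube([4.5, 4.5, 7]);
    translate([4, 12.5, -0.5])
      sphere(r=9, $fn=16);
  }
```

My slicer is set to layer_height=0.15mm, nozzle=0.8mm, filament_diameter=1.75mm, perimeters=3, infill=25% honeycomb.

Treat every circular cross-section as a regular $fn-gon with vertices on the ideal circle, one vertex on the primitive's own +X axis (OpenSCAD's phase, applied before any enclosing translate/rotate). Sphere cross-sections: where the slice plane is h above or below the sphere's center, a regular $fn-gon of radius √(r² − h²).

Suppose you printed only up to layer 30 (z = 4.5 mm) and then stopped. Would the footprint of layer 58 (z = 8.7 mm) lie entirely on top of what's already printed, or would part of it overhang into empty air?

Compare the two slices. At z = 4.5: the r=8.5 cylinder contributes a regular 16-gon of circumradius 8.5 (area = (16/2)·8.500²·sin(360°/16) = 221.19 mm²); the cube at (2.5, 14.5) is present — its section is the full 4.5×4.5 rectangle (area 20.25 mm²); the r=9 sphere at (4, 12.5) contributes a regular 16-gon of circumradius √(9²−5²) = 7.483 (area = (16/2)·7.483²·sin(360°/16) = 171.44 mm²); After the difference (first − rest): starting from the r=8.5 cylinder (221.19 mm²), the 4.5×4.5 cube at (2.5, 14.5) misses the remaining region (no effect); the r=9 sphere at (4, 12.5) partially overlaps it — only the 15.74 mm² overlap (of its 171.44 mm²) is removed, clipping the outline — area = 205.45 mm²; (whole slice rotated 80° about Z — lengths, areas and connectivity unchanged). At z = 8.7: the r=8.5 cylinder gives a regular 16-gon of circumradius 8.5 (constant along its height) (area = (16/2)·8.500²·sin(360°/16) = 221.19 mm²); the cube at (2.5, 14.5) is not intersected at this z (z outside [-2, 5]); the sphere at (4, 12.5) is not intersected at this z (|z−center|=9.200 > r=9); Taking the first minus the rest: none of the subtracted shapes is present at this height, so the r=8.5 cylinder is unchanged — area = 221.19 mm²; (whole slice rotated 80° about Z — lengths, areas and connectivity unchanged). Checking containment: at z = 8.7 the cross-section extends beyond the z = 4.5 cross-section by about 15.74 mm².

part overhangs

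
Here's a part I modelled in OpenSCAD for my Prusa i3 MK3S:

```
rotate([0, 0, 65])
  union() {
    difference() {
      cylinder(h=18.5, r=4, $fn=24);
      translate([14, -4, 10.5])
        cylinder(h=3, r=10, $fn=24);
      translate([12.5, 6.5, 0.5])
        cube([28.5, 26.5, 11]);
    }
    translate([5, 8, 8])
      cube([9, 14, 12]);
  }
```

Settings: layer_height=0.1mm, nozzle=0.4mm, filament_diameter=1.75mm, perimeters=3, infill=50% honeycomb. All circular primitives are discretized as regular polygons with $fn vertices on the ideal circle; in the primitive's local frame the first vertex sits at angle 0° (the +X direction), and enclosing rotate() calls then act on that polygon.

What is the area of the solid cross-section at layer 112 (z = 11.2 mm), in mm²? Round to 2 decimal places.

At z = 11.2 mm: the cylinder: section is a regular 24-gon, circumradius r=4 (area = (24/2)·4.000²·sin(360°/24) = 49.69 mm²); the r=10 cylinder at (14, -4) contributes a regular 24-gon of circumradius 10 (area = (24/2)·10.000²·sin(360°/24) = 310.58 mm²); the 28.5×26.5 cube at (12.5, 6.5) contributes its full rectangle (area 755.25 mm²); After the difference (first − rest): starting from the r=4 cylinder (49.69 mm²), the r=10 cylinder at (14, -4) misses the remaining region (no effect); the 28.5×26.5 cube at (12.5, 6.5) misses the remaining region (no effect) — area = 49.69 mm²; the cube at (5, 8) is present — its section is the full 9×14 rectangle (area 126.00 mm²); Taking the union: the 2 present regions are separate (no shared area or edge), so areas and boundary lengths simply add and each stays a separate island — area = 175.69 mm²; (whole slice rotated 65° about Z — lengths, areas and connectivity unchanged). Overall, the cross-section has 2 separate islands. Net area = 175.69 mm².

175.69 mm²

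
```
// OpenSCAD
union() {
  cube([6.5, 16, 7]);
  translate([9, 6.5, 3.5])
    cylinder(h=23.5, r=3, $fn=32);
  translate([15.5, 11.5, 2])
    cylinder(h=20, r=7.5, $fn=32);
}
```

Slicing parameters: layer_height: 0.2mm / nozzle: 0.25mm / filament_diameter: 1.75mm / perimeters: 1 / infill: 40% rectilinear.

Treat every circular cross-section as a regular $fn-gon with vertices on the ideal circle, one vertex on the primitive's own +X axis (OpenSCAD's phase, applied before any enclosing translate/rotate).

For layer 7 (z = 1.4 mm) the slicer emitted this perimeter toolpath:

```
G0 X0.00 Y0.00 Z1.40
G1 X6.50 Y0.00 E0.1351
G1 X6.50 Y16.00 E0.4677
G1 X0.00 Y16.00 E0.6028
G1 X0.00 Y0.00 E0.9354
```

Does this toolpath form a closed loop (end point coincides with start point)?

yes

Start point (G0): (0.00, 0.00). End point (last G1): the path returns to the start — closed.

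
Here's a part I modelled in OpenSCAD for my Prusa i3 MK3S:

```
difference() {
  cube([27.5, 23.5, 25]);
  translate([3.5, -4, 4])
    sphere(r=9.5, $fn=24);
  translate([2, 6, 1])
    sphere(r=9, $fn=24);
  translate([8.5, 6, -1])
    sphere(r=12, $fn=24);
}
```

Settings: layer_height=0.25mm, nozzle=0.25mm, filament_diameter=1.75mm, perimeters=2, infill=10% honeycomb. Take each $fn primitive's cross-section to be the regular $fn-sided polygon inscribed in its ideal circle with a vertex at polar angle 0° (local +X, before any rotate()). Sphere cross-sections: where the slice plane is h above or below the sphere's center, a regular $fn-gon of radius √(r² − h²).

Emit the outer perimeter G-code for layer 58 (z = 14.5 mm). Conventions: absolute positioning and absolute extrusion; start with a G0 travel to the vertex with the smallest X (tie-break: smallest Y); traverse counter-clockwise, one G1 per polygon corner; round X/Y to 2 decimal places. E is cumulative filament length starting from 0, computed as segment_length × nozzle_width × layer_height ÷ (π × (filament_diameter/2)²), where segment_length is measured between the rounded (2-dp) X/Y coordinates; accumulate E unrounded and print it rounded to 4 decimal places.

G0 X0.00 Y0.00 Z14.50
G1 X27.50 Y0.00 E0.7146
G1 X27.50 Y23.50 E1.3252
G1 X0.00 Y23.50 E2.0398
G1 X0.00 Y0.00 E2.6504

At z = 14.5 mm: the 27.5×23.5 cube contributes its full rectangle; the sphere at (3.5, -4) is absent (|z−center|=10.500 > r=9.5); the sphere at (2, 6) does not reach this height (|z−center|=13.500 > r=9); the sphere at (8.5, 6) is not intersected at this z (|z−center|=15.500 > r=12); After the difference (first − rest): none of the subtracted shapes is present at this height, so the 27.5×23.5 cube is unchanged — 1 connected region. The outline is a single polygon with 4 vertices. Extrusion per mm of travel: 0.25 × 0.25 / (π × 0.875²) = 0.025984. Accumulating E over each segment gives final E = 2.6504.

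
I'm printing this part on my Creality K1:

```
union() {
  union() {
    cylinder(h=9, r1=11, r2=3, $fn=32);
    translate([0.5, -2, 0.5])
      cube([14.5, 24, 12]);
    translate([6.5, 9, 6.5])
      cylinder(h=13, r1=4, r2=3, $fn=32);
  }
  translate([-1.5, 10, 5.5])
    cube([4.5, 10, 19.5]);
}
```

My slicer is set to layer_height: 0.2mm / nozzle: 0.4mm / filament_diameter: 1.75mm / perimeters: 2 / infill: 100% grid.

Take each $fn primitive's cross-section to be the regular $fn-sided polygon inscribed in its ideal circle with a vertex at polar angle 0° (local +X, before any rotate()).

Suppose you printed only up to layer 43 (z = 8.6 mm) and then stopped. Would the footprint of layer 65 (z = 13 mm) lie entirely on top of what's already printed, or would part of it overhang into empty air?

Compare the two slices. At z = 8.6: the cone contributes a regular 32-gon of circumradius 3.356 (interpolated between r1=11 and r2=3 at t=0.956) (area = (32/2)·3.356²·sin(360°/32) = 35.15 mm²); the cube at (0.5, -2) is present — its section is the full 14.5×24 rectangle (area 348.00 mm²); the cone at (6.5, 9) (r1=4→r2=3) has section circumradius 3.838 here — a regular 32-gon (area = (32/2)·3.838²·sin(360°/32) = 45.99 mm²); Taking the union: the regions partially overlap — summed areas 429.14 mm² minus the doubly-counted overlap 58.38 mm² gives 370.76 mm² — area = 370.76 mm²; the 4.5×10 cube at (-1.5, 10) contributes its full rectangle (area 45.00 mm²); Merging all regions: the regions partially overlap — summed areas 415.76 mm² minus the doubly-counted overlap 25.00 mm² gives 390.76 mm² — area = 390.76 mm². At z = 13: the cone is absent (z outside [0, 9]); the cube at (0.5, -2) is not intersected at this z (z outside [0.5, 12.5]); the cone at (6.5, 9): at t=0.500 of its height the radius interpolates to r₁+(r₂−r₁)t = 3.500, giving a regular 32-gon of that circumradius (area = (32/2)·3.500²·sin(360°/32) = 38.24 mm²); Taking the union: only the cone at (6.5, 9) is present, so the union is just that shape — area = 38.24 mm²; the cube at (-1.5, 10) is present — its section is the full 4.5×10 rectangle (area 45.00 mm²); Taking the union: the 2 present regions are separate (no shared area or edge), so areas and boundary lengths simply add and each stays a separate island — area = 83.24 mm². Checking containment: the cross-section at z = 13 is a subset of the cross-section at z = 8.6.

entirely on top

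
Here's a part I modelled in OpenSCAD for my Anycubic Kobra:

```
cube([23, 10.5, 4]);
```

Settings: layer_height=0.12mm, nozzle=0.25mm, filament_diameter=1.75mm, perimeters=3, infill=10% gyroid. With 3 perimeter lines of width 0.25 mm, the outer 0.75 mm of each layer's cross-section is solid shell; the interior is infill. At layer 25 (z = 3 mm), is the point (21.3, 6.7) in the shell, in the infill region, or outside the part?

infill

At z = 3 mm: the cube is present — its section is the full 23×10.5 rectangle. Overall, the cross-section is a single solid region. The nearest boundary edge runs (23.00, 0.00)→(23.00, 10.50); distance from the point to it = 1.70 mm. The point is inside the cross-section and 1.70 mm from the nearest boundary — more than the 0.75 mm shell width (3 × 0.25), so it's in the infill interior.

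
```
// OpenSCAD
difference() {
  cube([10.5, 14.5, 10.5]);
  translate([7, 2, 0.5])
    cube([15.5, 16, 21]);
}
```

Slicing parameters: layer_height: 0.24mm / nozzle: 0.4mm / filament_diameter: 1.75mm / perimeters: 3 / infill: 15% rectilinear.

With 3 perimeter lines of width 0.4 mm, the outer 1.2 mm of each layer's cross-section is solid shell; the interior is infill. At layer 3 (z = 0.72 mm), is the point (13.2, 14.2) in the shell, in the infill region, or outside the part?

outside

At z = 0.72 mm: the 10.5×14.5 cube contributes its full rectangle; the cube at (7, 2) is present — its section is the full 15.5×16 rectangle; Subtracting the remaining from the first: starting from the 10.5×14.5 cube, the 15.5×16 cube at (7, 2) partially overlaps it — only the 43.75 mm² overlap (of its 248.00 mm²) is removed, clipping the outline — 1 connected region. Overall, the cross-section is a single solid region. The nearest boundary edge runs (7.00, 14.50)→(7.00, 2.00); distance from the point to it = 6.20 mm. The point is not inside any of the regions above, so it lies outside the cross-section (6.20 mm from the nearest boundary).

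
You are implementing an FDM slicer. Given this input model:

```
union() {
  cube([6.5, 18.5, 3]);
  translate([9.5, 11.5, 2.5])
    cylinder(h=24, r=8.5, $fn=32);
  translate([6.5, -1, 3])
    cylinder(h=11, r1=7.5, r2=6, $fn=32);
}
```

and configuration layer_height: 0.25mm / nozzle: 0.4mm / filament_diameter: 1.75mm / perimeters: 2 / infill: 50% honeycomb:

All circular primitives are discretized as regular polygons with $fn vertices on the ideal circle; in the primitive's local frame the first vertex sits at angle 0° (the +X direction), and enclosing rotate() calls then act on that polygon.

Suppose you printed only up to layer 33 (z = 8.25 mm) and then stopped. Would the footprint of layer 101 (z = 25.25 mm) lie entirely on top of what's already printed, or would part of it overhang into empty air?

entirely on top

Compare the two slices. At z = 8.25: the cube is absent (z outside [0, 3]); the cylinder at (9.5, 11.5): section is a regular 32-gon, circumradius r=8.5 (area = (32/2)·8.500²·sin(360°/32) = 225.52 mm²); the cone at (6.5, -1): at t=0.477 of its height the radius interpolates to r₁+(r₂−r₁)t = 6.784, giving a regular 32-gon of that circumradius (area = (32/2)·6.784²·sin(360°/32) = 143.66 mm²); Taking the union: the regions partially overlap — summed areas 369.19 mm² minus the doubly-counted overlap 13.09 mm² gives 356.10 mm² — area = 356.10 mm². At z = 25.25: the cube is not intersected at this z (z outside [0, 3]); the r=8.5 cylinder at (9.5, 11.5) gives a regular 32-gon of circumradius 8.5 (constant along its height) (area = (32/2)·8.500²·sin(360°/32) = 225.52 mm²); the cone at (6.5, -1) is not intersected at this z (z outside [3, 14]); Merging all regions: only the r=8.5 cylinder at (9.5, 11.5) is present, so the union is just that shape — area = 225.52 mm². Checking containment: the cross-section at z = 25.25 is a subset of the cross-section at z = 8.25.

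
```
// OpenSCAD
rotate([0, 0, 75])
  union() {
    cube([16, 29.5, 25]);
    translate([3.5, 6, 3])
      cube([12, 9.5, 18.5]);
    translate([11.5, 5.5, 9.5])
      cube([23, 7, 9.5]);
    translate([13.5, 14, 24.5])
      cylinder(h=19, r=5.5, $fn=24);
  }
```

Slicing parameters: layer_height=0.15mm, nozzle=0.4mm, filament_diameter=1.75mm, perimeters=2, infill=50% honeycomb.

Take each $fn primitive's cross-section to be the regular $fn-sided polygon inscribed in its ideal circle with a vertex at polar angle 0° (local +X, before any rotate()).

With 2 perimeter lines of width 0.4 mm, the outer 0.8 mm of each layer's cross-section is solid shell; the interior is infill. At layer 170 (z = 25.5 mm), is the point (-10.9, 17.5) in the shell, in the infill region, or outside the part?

infill

At z = 25.5 mm: the cube is absent (z outside [0, 25]); the cube at (3.5, 6) is absent (z outside [3, 21.5]); the cube at (11.5, 5.5) is absent (z outside [9.5, 19]); the r=5.5 cylinder at (13.5, 14) contributes a regular 24-gon of circumradius 5.5; Merging all regions: only the r=5.5 cylinder at (13.5, 14) is present, so the union is just that shape — 1 connected region; (rotated 75° about Z; rotation is an isometry so areas/perimeters/island counts are preserved). Overall, the cross-section is a single solid region. Undo the 75° rotation: the query point maps to (14.083, 15.058) in the un-rotated model frame. The nearest boundary edge runs (16.25, 18.76)→(14.92, 19.31); distance from the point to it = 4.25 mm. The point is inside the cross-section and 4.25 mm from the nearest boundary — more than the 0.8 mm shell width (2 × 0.4), so it's in the infill interior.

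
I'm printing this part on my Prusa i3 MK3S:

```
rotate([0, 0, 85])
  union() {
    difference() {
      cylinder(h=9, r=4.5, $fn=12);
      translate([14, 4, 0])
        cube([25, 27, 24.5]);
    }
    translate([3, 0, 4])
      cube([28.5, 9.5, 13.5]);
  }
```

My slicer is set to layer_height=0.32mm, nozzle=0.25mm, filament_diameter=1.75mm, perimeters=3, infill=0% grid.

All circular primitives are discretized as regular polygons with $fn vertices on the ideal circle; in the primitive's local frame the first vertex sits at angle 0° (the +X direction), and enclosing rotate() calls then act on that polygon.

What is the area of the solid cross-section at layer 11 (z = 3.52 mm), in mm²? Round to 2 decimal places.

At z = 3.52 mm: the r=4.5 cylinder gives a regular 12-gon of circumradius 4.5 (constant along its height) (area = (12/2)·4.500²·sin(360°/12) = 60.75 mm²); the cube at (14, 4) (footprint 25×27) is included at this height (area 675.00 mm²); After the difference (first − rest): starting from the r=4.5 cylinder (60.75 mm²), the 25×27 cube at (14, 4) misses the remaining region (no effect) — area = 60.75 mm²; the cube at (3, 0) is not intersected at this z (z outside [4, 17.5]); Taking the union: only the result so far is present, so the union is just that shape — area = 60.75 mm²; (whole slice rotated 85° about Z — lengths, areas and connectivity unchanged). Overall, the cross-section is a single solid region. Net area = 60.75 mm².

60.75 mm²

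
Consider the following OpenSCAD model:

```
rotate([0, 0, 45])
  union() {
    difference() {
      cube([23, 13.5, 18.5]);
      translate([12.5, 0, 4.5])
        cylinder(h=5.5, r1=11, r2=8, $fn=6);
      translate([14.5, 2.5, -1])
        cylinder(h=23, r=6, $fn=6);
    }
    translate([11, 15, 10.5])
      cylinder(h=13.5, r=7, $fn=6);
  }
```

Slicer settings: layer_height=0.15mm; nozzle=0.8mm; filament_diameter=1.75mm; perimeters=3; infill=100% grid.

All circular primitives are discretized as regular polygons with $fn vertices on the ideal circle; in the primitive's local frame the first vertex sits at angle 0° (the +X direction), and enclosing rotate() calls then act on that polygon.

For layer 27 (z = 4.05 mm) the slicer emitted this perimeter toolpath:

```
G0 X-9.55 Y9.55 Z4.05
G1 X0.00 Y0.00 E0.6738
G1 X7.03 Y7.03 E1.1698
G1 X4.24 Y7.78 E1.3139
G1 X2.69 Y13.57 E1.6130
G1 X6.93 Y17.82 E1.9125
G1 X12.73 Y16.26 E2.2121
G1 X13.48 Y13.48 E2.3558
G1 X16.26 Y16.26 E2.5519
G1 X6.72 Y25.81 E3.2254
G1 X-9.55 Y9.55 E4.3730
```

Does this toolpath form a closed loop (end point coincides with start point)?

Start point (G0): (-9.55, 9.55). End point (last G1): the path returns to the start — closed.

yes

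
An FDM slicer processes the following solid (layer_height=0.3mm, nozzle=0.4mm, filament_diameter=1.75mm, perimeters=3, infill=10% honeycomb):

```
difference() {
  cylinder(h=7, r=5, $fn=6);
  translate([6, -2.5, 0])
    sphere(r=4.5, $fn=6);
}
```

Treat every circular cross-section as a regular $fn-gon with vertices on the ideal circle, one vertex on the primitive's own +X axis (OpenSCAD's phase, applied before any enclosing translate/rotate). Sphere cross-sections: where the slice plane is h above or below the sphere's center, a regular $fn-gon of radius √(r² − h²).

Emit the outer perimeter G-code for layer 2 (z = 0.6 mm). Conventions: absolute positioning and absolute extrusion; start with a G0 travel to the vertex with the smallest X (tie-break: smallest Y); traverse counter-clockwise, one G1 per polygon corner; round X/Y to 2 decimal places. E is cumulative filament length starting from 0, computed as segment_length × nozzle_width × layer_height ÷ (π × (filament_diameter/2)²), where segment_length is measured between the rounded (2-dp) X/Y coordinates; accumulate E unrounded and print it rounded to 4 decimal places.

At z = 0.6 mm: the r=5 cylinder contributes a regular 6-gon of circumradius 5; the sphere at (6, -2.5): section is a regular 6-gon, circumradius = √(r²−h²) = √(4.5²−0.6²) = 4.460; After the difference (first − rest): starting from the r=5 cylinder, the r=4.5 sphere at (6, -2.5) partially overlaps it — only the 8.48 mm² overlap (of its 51.68 mm²) is removed, clipping the outline — 1 connected region. The outline is a single polygon with 9 vertices. Extrusion per mm of travel: 0.4 × 0.3 / (π × 0.875²) = 0.049890. Accumulating E over each segment gives final E = 1.5186.

G0 X-5.00 Y0.00 Z0.60
G1 X-2.50 Y-4.33 E0.2494
G1 X2.50 Y-4.33 E0.4989
G1 X2.55 Y-4.25 E0.5036
G1 X1.54 Y-2.50 E0.6044
G1 X3.77 Y1.36 E0.8268
G1 X4.21 Y1.36 E0.8488
G1 X2.50 Y4.33 E1.0197
G1 X-2.50 Y4.33 E1.2692
G1 X-5.00 Y0.00 E1.5186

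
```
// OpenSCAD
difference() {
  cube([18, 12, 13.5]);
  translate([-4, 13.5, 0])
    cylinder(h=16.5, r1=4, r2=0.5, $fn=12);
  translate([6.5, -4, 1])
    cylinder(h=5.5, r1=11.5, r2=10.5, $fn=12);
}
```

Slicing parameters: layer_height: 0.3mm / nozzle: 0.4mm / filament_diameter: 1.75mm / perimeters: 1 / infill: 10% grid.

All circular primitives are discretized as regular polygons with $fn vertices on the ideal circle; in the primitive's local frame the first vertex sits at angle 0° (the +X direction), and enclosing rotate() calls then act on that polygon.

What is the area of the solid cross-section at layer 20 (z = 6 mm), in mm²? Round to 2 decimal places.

135.45 mm²

At z = 6 mm: the cube is present — its section is the full 18×12 rectangle (area 216.00 mm²); the cone at (-4, 13.5) (r1=4→r2=0.5) has section circumradius 2.727 here — a regular 12-gon (area = (12/2)·2.727²·sin(360°/12) = 22.31 mm²); the cone at (6.5, -4) contributes a regular 12-gon of circumradius 10.591 (interpolated between r1=11.5 and r2=10.5 at t=0.909) (area = (12/2)·10.591²·sin(360°/12) = 336.50 mm²); Subtracting the remaining from the first: starting from the 18×12 cube (216.00 mm²), the cone at (-4, 13.5) misses the remaining region (no effect); the cone at (6.5, -4) partially overlaps it — only the 80.55 mm² overlap (of its 336.50 mm²) is removed, clipping the outline — area = 135.45 mm². Overall, the cross-section is a single solid region. Net area = 135.45 mm².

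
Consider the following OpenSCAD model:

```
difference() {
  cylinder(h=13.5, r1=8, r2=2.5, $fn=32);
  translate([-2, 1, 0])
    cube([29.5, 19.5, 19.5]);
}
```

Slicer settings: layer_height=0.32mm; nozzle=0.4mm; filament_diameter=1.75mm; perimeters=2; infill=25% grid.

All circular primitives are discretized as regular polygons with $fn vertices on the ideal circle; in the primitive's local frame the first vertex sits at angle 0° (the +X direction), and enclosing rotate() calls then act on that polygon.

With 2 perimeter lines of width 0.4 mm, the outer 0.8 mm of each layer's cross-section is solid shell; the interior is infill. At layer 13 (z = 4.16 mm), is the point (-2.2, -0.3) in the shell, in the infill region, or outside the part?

At z = 4.16 mm: the cone (r1=8→r2=2.5) has section circumradius 6.305 here — a regular 32-gon; the cube at (-2, 1) is present — its section is the full 29.5×19.5 rectangle; Subtracting the remaining from the first: starting from the cone, the 29.5×19.5 cube at (-2, 1) partially overlaps it — only the 35.12 mm² overlap (of its 575.25 mm²) is removed, clipping the outline — 1 connected region. Overall, the cross-section is a single solid region. The nearest boundary edge runs (-2.00, 5.95)→(-2.00, 1.00); distance from the point to it = 1.32 mm. The point is inside the cross-section and 1.32 mm from the nearest boundary — more than the 0.8 mm shell width (2 × 0.4), so it's in the infill interior.

infill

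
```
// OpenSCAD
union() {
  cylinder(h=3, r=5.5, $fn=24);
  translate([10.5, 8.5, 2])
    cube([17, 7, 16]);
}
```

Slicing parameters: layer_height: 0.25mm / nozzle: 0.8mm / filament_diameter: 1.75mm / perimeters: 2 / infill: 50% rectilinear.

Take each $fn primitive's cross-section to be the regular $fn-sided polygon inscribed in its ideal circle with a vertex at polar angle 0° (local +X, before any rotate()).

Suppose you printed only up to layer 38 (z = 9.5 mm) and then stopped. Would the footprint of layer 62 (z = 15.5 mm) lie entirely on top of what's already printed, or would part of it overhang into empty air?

entirely on top

Compare the two slices. At z = 9.5: the cylinder is absent (z outside [0, 3]); the cube at (10.5, 8.5) is present — its section is the full 17×7 rectangle (area 119.00 mm²); Merging all regions: only the 17×7 cube at (10.5, 8.5) is present, so the union is just that shape — area = 119.00 mm². At z = 15.5: the cylinder is not intersected at this z (z outside [0, 3]); the cube at (10.5, 8.5) (footprint 17×7) is included at this height (area 119.00 mm²); Merging all regions: only the 17×7 cube at (10.5, 8.5) is present, so the union is just that shape — area = 119.00 mm². Checking containment: the cross-section at z = 15.5 is a subset of the cross-section at z = 9.5.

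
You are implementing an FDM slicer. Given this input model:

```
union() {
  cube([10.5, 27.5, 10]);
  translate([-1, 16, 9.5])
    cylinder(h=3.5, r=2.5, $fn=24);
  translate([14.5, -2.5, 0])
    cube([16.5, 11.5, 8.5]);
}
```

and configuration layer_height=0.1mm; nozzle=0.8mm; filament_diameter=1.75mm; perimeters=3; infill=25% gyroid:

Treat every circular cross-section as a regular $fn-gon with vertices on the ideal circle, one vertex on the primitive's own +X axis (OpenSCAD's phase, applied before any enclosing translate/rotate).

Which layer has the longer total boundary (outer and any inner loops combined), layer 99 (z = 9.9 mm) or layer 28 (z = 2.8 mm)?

layer 28 (z = 2.8 mm)

Layer 99 (z = 9.9): the 10.5×27.5 cube contributes its full rectangle (perimeter 76.00 mm); the r=2.5 cylinder at (-1, 16) gives a regular 24-gon of circumradius 2.5 (constant along its height) (perimeter = 2·24·2.500·sin(180°/24) = 15.66 mm); the cube at (14.5, -2.5) is absent (z outside [0, 8.5]); Taking the union: the regions partially overlap (shared area 4.87 mm²), so the edge portions inside another operand are dropped and the merged outline is re-measured after clipping — boundary = 81.36 mm. So its perimeter = 81.36 mm. Layer 28 (z = 2.8): the 10.5×27.5 cube contributes its full rectangle (perimeter 76.00 mm); the cylinder at (-1, 16) is not intersected at this z (z outside [9.5, 13]); the cube at (14.5, -2.5) is present — its section is the full 16.5×11.5 rectangle (perimeter 56.00 mm); Combining (union): the 2 present regions are separate (no shared area or edge), so areas and boundary lengths simply add and each stays a separate island — boundary = 132.00 mm. So its perimeter = 132.00 mm. Layer 28 is larger (132.00 vs 81.36 mm).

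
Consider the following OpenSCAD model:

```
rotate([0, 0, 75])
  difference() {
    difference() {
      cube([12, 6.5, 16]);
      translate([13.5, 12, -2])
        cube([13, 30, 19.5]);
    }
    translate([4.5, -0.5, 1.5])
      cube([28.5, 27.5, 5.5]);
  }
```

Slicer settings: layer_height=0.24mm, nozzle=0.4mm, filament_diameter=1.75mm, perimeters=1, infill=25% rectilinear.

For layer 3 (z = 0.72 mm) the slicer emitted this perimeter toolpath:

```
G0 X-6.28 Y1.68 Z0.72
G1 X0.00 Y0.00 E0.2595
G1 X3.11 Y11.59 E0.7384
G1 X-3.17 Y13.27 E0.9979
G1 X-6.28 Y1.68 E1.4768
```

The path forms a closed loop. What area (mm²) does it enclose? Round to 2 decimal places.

Apply the shoelace formula to the sequence of (X, Y) vertices; enclosed area = 78.01 mm².

78.01 mm²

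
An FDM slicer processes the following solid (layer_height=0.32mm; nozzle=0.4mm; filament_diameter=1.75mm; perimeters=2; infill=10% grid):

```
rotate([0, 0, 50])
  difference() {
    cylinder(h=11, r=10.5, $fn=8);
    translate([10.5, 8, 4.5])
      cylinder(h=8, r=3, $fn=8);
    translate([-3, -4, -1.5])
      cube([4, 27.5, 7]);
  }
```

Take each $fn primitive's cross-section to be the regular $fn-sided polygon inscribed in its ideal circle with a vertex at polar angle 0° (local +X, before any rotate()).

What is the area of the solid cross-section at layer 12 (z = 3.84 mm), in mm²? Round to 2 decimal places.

At z = 3.84 mm: the cylinder: section is a regular 8-gon, circumradius r=10.5 (area = (8/2)·10.500²·sin(360°/8) = 311.83 mm²); the cylinder at (10.5, 8) does not reach this height (z outside [4.5, 12.5]); the cube at (-3, -4) is present — its section is the full 4×27.5 rectangle (area 110.00 mm²); After the difference (first − rest): starting from the r=10.5 cylinder (311.83 mm²), the 4×27.5 cube at (-3, -4) partially overlaps it — only the 55.93 mm² overlap (of its 110.00 mm²) is removed, clipping the outline — area = 255.91 mm²; (rotated 50° about Z; rotation is an isometry so areas/perimeters/island counts are preserved). Overall, the cross-section is a single solid region. Net area = 255.91 mm².

255.91 mm²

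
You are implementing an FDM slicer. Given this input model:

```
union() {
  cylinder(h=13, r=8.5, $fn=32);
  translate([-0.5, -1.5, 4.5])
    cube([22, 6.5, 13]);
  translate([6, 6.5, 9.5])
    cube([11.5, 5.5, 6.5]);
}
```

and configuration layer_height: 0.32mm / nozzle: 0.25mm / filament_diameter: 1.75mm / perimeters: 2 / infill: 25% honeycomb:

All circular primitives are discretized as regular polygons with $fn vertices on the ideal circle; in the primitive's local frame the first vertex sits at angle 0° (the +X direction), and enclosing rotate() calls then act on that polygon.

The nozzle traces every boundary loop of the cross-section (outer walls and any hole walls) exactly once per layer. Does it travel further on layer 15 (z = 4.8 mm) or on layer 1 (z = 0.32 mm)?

layer 15 (z = 4.8 mm)

Layer 15 (z = 4.8): the r=8.5 cylinder contributes a regular 32-gon of circumradius 8.5 (perimeter = 2·32·8.500·sin(180°/32) = 53.32 mm); the 22×6.5 cube at (-0.5, -1.5) contributes its full rectangle (perimeter 57.00 mm); the cube at (6, 6.5) is absent (z outside [9.5, 16]); Taking the union: the regions partially overlap (shared area 55.65 mm²), so the edge portions inside another operand are dropped and the merged outline is re-measured after clipping — boundary = 80.76 mm. So its perimeter = 80.76 mm. Layer 1 (z = 0.32): the cylinder: section is a regular 32-gon, circumradius r=8.5 (perimeter = 2·32·8.500·sin(180°/32) = 53.32 mm); the cube at (-0.5, -1.5) does not reach this height (z outside [4.5, 17.5]); the cube at (6, 6.5) is not intersected at this z (z outside [9.5, 16]); Taking the union: only the r=8.5 cylinder is present, so the union is just that shape — boundary = 53.32 mm. So its perimeter = 53.32 mm. Layer 15 is larger (80.76 vs 53.32 mm).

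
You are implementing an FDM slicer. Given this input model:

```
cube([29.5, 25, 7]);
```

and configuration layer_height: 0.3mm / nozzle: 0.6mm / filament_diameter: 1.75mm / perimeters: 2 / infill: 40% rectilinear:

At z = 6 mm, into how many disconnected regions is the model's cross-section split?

1

At z = 6 mm: the 29.5×25 cube contributes its full rectangle. The result has 1 disconnected region.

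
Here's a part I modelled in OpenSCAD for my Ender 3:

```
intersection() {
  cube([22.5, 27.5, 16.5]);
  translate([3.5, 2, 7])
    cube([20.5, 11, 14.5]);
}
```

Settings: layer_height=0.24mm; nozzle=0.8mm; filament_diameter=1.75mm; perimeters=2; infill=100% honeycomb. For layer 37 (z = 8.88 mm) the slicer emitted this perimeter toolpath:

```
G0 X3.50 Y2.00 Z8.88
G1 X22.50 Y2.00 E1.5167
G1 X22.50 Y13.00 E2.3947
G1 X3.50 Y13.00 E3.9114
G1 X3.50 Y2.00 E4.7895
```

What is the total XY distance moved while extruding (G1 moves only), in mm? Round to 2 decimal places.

Sum the Euclidean lengths of each G1 segment: total = 60.00 mm.

60.00 mm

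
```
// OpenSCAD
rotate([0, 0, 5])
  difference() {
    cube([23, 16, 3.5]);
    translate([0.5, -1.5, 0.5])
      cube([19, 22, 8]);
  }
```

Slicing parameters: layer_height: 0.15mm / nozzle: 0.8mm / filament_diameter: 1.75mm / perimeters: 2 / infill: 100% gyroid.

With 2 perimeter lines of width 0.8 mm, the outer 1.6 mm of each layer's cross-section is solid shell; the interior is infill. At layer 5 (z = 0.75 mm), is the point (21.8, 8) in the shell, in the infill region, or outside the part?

At z = 0.75 mm: the cube (footprint 23×16) is included at this height; the cube at (0.5, -1.5) is present — its section is the full 19×22 rectangle; Subtracting the remaining from the first: starting from the 23×16 cube, the 19×22 cube at (0.5, -1.5) partially overlaps it — only the 304.00 mm² overlap (of its 418.00 mm²) is removed, clipping the outline — 2 connected regions; (whole slice rotated 5° about Z — lengths, areas and connectivity unchanged). Overall, the cross-section has 2 separate islands. Undo the 5° rotation: the query point maps to (22.414, 6.070) in the un-rotated model frame. The nearest boundary edge runs (23.00, 16.00)→(23.00, 0.00); distance from the point to it = 0.59 mm. (Shell/infill is judged within the island containing the point — the largest one.) The point is inside the cross-section, 0.59 mm from the nearest boundary — within the 1.6 mm shell band (2 × 0.8).

shell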